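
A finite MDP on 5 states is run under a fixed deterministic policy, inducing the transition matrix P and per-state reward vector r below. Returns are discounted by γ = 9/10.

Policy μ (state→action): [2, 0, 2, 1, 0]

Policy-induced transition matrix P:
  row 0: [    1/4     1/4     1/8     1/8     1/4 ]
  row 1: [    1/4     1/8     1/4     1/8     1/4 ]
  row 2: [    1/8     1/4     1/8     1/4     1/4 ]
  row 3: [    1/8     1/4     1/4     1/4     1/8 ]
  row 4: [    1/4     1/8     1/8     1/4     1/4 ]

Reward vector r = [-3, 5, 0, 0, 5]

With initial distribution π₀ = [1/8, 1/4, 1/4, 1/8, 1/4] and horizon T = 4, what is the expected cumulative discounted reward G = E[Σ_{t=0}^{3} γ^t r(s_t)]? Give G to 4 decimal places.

t=0: π = [0.1250, 0.2500, 0.2500, 0.1250, 0.2500], E[r] = 2.1250, γ^t·E[r] = 2.125000, running G = 2.125000
t=1: π = [0.2031, 0.1875, 0.1719, 0.2031, 0.2344], E[r] = 1.5000, γ^t·E[r] = 1.350000, running G = 3.475000
t=2: π = [0.2031, 0.1973, 0.1738, 0.2012, 0.2246], E[r] = 1.5000, γ^t·E[r] = 1.215000, running G = 4.690000
t=3: π = [0.2031, 0.1973, 0.1748, 0.2000, 0.2249], E[r] = 1.5012, γ^t·E[r] = 1.094390, running G = 5.784390

G = 5.7844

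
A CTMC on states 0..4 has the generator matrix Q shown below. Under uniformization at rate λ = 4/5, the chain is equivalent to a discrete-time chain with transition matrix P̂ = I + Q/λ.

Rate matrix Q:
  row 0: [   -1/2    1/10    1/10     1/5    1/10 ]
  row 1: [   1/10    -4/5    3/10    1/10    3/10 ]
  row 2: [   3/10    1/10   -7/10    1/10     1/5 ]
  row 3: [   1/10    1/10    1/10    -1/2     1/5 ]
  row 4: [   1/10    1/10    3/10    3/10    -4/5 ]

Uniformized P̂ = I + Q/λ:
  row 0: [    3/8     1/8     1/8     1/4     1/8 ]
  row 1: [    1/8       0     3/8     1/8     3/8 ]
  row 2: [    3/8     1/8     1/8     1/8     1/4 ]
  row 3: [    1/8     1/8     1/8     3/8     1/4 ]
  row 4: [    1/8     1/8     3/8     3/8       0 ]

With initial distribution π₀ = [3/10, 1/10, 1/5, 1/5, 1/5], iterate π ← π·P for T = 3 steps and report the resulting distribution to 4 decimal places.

t=0: π = [0.3000, 0.1000, 0.2000, 0.2000, 0.2000]
t=1: π = [0.2500, 0.1125, 0.2000, 0.2625, 0.1750]
t=2: π = [0.2375, 0.1109, 0.1969, 0.2656, 0.1891]
t=3: π = [0.2336, 0.1111, 0.2000, 0.2684, 0.1869]

π = [0.2336, 0.1111, 0.2000, 0.2684, 0.1869]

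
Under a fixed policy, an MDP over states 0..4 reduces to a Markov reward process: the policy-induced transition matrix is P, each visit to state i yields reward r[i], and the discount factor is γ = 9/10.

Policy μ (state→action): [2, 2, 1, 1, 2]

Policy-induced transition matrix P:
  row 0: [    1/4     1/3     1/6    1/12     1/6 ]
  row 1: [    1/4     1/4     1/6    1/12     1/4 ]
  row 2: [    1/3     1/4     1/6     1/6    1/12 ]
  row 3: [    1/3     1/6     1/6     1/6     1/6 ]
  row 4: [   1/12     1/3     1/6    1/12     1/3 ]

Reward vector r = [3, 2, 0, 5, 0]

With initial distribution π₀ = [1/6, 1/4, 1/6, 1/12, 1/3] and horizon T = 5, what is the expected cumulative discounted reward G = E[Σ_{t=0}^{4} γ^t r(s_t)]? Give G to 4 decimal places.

G = 6.9202

t=0: π = [0.1667, 0.2500, 0.1667, 0.0833, 0.3333], E[r] = 1.4167, γ^t·E[r] = 1.416667, running G = 1.416667
t=1: π = [0.2153, 0.2847, 0.1667, 0.1042, 0.2292], E[r] = 1.7361, γ^t·E[r] = 1.562500, running G = 2.979167
t=2: π = [0.2344, 0.2784, 0.1667, 0.1059, 0.2147], E[r] = 1.7894, γ^t·E[r] = 1.449375, running G = 4.428542
t=3: π = [0.2369, 0.2786, 0.1667, 0.1060, 0.2118], E[r] = 1.7982, γ^t·E[r] = 1.310906, running G = 5.739448
t=4: π = [0.2374, 0.2786, 0.1667, 0.1061, 0.2113], E[r] = 1.7997, γ^t·E[r] = 1.180786, running G = 6.920234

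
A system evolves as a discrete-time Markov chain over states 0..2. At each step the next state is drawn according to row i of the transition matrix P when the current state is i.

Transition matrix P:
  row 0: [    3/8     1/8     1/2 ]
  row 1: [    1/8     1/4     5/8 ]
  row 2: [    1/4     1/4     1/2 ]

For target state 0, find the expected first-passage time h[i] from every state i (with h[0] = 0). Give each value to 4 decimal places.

h = [0.0000, 5.1429, 4.5714]

First-step conditioning: h[0] = 0; for i ≠ 0, h[i] = 1 + Σ_k P[i][k]·h[k].
  h[1] = 1 + 1/4·h[1] + 5/8·h[2]
  h[2] = 1 + 1/4·h[1] + 1/2·h[2]
Solving the 2×2 linear system over states ≠ 0 gives exactly h = [0, 36/7, 32/7] (h[0] = 0 is the target).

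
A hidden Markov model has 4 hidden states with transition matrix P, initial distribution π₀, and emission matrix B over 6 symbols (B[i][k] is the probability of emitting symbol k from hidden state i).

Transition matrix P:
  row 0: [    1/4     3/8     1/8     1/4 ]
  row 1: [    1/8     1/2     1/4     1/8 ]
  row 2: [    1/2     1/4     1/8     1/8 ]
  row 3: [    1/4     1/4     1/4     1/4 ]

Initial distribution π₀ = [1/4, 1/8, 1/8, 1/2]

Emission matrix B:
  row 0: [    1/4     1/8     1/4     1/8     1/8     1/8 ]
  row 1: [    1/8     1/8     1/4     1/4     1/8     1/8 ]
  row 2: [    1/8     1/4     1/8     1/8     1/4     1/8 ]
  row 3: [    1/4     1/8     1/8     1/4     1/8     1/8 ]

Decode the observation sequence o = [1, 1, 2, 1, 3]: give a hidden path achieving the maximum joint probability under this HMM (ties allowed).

t=0: δ = [3.125e-02, 1.562e-02, 3.125e-02, 6.250e-02]  (obs o_0=1)
t=1: δ = [1.953e-03, 1.953e-03, 3.906e-03, 1.953e-03]  ψ = [2, 3, 3, 3]  (obs o_1=1)
t=2: δ = [4.883e-04, 2.441e-04, 6.104e-05, 6.104e-05]  ψ = [2, 1, 1, 0]  (obs o_2=2)
t=3: δ = [1.526e-05, 2.289e-05, 1.526e-05, 1.526e-05]  ψ = [0, 0, 0, 0]  (obs o_3=1)
t=4: δ = [9.537e-07, 2.861e-06, 7.153e-07, 9.537e-07]  ψ = [2, 1, 1, 0]  (obs o_4=3)
backtrack: best end state = 1; path = [3, 2, 0, 1, 1]

path = [3, 2, 0, 1, 1]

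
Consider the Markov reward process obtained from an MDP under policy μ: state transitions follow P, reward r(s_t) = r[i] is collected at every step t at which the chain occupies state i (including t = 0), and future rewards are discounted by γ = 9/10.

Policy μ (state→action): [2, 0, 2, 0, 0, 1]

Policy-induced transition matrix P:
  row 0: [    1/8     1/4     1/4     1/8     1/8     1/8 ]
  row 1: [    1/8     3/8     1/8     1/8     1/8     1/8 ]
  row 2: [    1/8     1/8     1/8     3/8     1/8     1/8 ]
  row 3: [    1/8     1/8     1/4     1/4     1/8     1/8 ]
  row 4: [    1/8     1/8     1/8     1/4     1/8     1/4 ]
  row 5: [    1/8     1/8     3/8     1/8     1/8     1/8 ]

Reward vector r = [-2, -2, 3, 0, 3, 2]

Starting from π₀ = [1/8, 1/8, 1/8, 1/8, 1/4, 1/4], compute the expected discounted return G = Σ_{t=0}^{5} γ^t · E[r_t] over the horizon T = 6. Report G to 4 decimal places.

G = 3.5982

t=0: π = [0.1250, 0.1250, 0.1250, 0.1250, 0.2500, 0.2500], E[r] = 1.1250, γ^t·E[r] = 1.125000, running G = 1.125000
t=1: π = [0.1250, 0.1719, 0.2188, 0.2031, 0.1250, 0.1563], E[r] = 0.7500, γ^t·E[r] = 0.675000, running G = 1.800000
t=2: π = [0.1250, 0.1836, 0.2051, 0.2207, 0.1250, 0.1406], E[r] = 0.6543, γ^t·E[r] = 0.529980, running G = 2.329980
t=3: π = [0.1250, 0.1865, 0.2034, 0.2195, 0.1250, 0.1406], E[r] = 0.6433, γ^t·E[r] = 0.468973, running G = 2.798954
t=4: π = [0.1250, 0.1873, 0.2032, 0.2189, 0.1250, 0.1406], E[r] = 0.6414, γ^t·E[r] = 0.420815, running G = 3.219768
t=5: π = [0.1250, 0.1874, 0.2031, 0.2188, 0.1250, 0.1406], E[r] = 0.6408, γ^t·E[r] = 0.378389, running G = 3.598157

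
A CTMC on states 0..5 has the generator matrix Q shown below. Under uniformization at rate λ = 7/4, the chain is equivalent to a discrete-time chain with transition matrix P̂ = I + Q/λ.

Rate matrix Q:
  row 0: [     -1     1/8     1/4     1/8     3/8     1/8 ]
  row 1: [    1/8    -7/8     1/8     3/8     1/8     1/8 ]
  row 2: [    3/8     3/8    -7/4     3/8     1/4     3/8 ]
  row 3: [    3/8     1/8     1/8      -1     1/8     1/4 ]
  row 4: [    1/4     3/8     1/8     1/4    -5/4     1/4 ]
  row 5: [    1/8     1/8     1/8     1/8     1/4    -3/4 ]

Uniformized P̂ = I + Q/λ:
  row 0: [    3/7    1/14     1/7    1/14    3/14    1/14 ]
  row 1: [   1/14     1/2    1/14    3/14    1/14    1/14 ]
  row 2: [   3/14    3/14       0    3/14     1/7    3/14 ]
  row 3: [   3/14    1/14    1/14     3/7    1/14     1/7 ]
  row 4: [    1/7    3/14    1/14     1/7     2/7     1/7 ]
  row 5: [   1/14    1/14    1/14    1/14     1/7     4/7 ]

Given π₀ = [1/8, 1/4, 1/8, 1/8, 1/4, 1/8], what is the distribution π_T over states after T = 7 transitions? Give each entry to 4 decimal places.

t=0: π = [0.1250, 0.2500, 0.1250, 0.1250, 0.2500, 0.1250]
t=1: π = [0.1696, 0.2321, 0.0714, 0.1875, 0.1607, 0.1786]
t=2: π = [0.1805, 0.2041, 0.0784, 0.1932, 0.1480, 0.1958]
t=3: π = [0.1853, 0.1912, 0.0787, 0.1914, 0.1485, 0.2049]
t=4: π = [0.1868, 0.1858, 0.0790, 0.1889, 0.1500, 0.2094]
t=5: π = [0.1871, 0.1838, 0.0791, 0.1875, 0.1509, 0.2116]
t=6: π = [0.1871, 0.1831, 0.0791, 0.1867, 0.1513, 0.2127]
t=7: π = [0.1870, 0.1828, 0.0791, 0.1864, 0.1514, 0.2132]

π = [0.1870, 0.1828, 0.0791, 0.1864, 0.1514, 0.2132]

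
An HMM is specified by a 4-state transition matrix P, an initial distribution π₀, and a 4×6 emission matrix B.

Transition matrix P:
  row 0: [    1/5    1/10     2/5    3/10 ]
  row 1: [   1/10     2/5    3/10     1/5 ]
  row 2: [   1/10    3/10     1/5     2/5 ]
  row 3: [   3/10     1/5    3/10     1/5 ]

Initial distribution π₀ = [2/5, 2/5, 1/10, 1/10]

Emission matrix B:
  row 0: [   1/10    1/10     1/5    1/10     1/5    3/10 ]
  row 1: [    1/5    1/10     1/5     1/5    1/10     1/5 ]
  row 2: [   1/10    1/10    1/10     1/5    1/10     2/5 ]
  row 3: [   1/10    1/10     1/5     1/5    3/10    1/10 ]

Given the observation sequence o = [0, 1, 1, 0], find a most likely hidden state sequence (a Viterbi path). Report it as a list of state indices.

path = [1, 1, 1, 1]

t=0: δ = [4.000e-02, 8.000e-02, 1.000e-02, 1.000e-02]  (obs o_0=0)
t=1: δ = [8.000e-04, 3.200e-03, 2.400e-03, 1.600e-03]  ψ = [0, 1, 1, 1]  (obs o_1=1)
t=2: δ = [4.800e-05, 1.280e-04, 9.600e-05, 9.600e-05]  ψ = [3, 1, 1, 2]  (obs o_2=1)
t=3: δ = [2.880e-06, 1.024e-05, 3.840e-06, 3.840e-06]  ψ = [3, 1, 1, 2]  (obs o_3=0)
backtrack: best end state = 1; path = [1, 1, 1, 1]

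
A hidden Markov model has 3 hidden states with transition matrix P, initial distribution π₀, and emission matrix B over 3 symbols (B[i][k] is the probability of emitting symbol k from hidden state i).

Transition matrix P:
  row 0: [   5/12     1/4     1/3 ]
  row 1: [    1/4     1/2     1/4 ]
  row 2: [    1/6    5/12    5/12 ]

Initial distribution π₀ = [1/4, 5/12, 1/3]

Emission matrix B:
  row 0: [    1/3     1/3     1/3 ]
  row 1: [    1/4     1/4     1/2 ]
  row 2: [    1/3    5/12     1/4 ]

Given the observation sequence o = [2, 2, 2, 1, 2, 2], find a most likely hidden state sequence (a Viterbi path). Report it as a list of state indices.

path = [1, 1, 1, 1, 1, 1]

t=0: δ = [8.333e-02, 2.083e-01, 8.333e-02]  (obs o_0=2)
t=1: δ = [1.736e-02, 5.208e-02, 1.302e-02]  ψ = [1, 1, 1]  (obs o_1=2)
t=2: δ = [4.340e-03, 1.302e-02, 3.255e-03]  ψ = [1, 1, 1]  (obs o_2=2)
t=3: δ = [1.085e-03, 1.628e-03, 1.356e-03]  ψ = [1, 1, 1]  (obs o_3=1)
t=4: δ = [1.507e-04, 4.069e-04, 1.413e-04]  ψ = [0, 1, 2]  (obs o_4=2)
t=5: δ = [3.391e-05, 1.017e-04, 2.543e-05]  ψ = [1, 1, 1]  (obs o_5=2)
backtrack: best end state = 1; path = [1, 1, 1, 1, 1, 1]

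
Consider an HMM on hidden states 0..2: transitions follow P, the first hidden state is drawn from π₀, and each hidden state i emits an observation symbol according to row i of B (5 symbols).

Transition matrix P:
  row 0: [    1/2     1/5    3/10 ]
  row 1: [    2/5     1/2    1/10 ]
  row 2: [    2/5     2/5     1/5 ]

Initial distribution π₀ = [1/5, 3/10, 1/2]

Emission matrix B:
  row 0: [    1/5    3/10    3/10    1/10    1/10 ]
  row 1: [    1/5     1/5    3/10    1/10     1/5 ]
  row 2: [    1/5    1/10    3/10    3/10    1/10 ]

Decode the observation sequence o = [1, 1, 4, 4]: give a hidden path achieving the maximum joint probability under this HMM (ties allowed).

t=0: δ = [6.000e-02, 6.000e-02, 5.000e-02]  (obs o_0=1)
t=1: δ = [9.000e-03, 6.000e-03, 1.800e-03]  ψ = [0, 1, 0]  (obs o_1=1)
t=2: δ = [4.500e-04, 6.000e-04, 2.700e-04]  ψ = [0, 1, 0]  (obs o_2=4)
t=3: δ = [2.400e-05, 6.000e-05, 1.350e-05]  ψ = [1, 1, 0]  (obs o_3=4)
backtrack: best end state = 1; path = [1, 1, 1, 1]

path = [1, 1, 1, 1]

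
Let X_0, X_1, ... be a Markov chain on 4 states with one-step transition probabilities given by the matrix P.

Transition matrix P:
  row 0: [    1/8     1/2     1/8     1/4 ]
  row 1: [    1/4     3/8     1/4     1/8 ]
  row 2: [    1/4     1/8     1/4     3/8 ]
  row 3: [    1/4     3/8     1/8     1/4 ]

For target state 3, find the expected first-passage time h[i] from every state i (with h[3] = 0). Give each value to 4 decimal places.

h = [4.4000, 4.8000, 3.6000, 0.0000]

First-step conditioning: h[3] = 0; for i ≠ 3, h[i] = 1 + Σ_k P[i][k]·h[k].
  h[0] = 1 + 1/8·h[0] + 1/2·h[1] + 1/8·h[2]
  h[1] = 1 + 1/4·h[0] + 3/8·h[1] + 1/4·h[2]
  h[2] = 1 + 1/4·h[0] + 1/8·h[1] + 1/4·h[2]
Solving the 3×3 linear system over states ≠ 3 gives exactly h = [22/5, 24/5, 18/5, 0] (h[3] = 0 is the target).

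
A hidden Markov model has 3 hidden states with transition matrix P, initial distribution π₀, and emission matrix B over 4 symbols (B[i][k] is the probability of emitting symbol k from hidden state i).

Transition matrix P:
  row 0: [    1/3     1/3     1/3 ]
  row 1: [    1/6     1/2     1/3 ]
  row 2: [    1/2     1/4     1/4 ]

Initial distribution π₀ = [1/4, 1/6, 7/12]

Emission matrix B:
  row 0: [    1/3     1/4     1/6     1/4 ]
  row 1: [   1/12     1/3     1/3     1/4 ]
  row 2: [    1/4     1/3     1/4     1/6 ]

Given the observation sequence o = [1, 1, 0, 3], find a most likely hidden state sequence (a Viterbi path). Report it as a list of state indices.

path = [2, 0, 2, 0]

t=0: δ = [6.250e-02, 5.556e-02, 1.944e-01]  (obs o_0=1)
t=1: δ = [2.431e-02, 1.620e-02, 1.620e-02]  ψ = [2, 2, 2]  (obs o_1=1)
t=2: δ = [2.701e-03, 6.752e-04, 2.025e-03]  ψ = [0, 0, 0]  (obs o_2=0)
t=3: δ = [2.532e-04, 2.251e-04, 1.500e-04]  ψ = [2, 0, 0]  (obs o_3=3)
backtrack: best end state = 0; path = [2, 0, 2, 0]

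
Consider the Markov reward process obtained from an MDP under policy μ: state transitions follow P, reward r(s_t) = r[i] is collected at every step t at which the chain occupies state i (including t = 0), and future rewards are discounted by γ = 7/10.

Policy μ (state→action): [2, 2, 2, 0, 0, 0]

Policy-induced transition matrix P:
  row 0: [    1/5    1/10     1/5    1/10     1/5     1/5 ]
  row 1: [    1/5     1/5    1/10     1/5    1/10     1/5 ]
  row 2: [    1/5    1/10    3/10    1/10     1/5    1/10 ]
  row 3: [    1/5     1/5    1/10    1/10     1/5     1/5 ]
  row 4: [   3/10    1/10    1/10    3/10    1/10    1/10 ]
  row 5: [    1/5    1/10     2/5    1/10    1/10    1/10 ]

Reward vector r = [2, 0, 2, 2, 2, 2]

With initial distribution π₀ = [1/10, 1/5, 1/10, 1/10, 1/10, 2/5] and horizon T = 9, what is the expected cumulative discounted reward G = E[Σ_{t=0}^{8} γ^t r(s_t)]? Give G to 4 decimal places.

t=0: π = [0.1000, 0.2000, 0.1000, 0.1000, 0.1000, 0.4000], E[r] = 1.6000, γ^t·E[r] = 1.600000, running G = 1.600000
t=1: π = [0.2100, 0.1300, 0.2500, 0.1400, 0.1300, 0.1400], E[r] = 1.7400, γ^t·E[r] = 1.218000, running G = 2.818000
t=2: π = [0.2130, 0.1270, 0.2130, 0.1390, 0.1600, 0.1480], E[r] = 1.7460, γ^t·E[r] = 0.855540, running G = 3.673540
t=3: π = [0.2160, 0.1266, 0.2083, 0.1447, 0.1565, 0.1479], E[r] = 1.7468, γ^t·E[r] = 0.599152, running G = 4.272692
t=4: π = [0.2157, 0.1271, 0.2076, 0.1440, 0.1569, 0.1487], E[r] = 1.7457, γ^t·E[r] = 0.419152, running G = 4.691845
t=5: π = [0.2157, 0.1271, 0.2077, 0.1441, 0.1567, 0.1487], E[r] = 1.7458, γ^t·E[r] = 0.293414, running G = 4.985258
t=6: π = [0.2157, 0.1271, 0.2077, 0.1441, 0.1567, 0.1487], E[r] = 1.7458, γ^t·E[r] = 0.205387, running G = 5.190645
t=7: π = [0.2157, 0.1271, 0.2077, 0.1441, 0.1567, 0.1487], E[r] = 1.7458, γ^t·E[r] = 0.143771, running G = 5.334416
t=8: π = [0.2157, 0.1271, 0.2077, 0.1441, 0.1567, 0.1487], E[r] = 1.7458, γ^t·E[r] = 0.100640, running G = 5.435056

G = 5.4351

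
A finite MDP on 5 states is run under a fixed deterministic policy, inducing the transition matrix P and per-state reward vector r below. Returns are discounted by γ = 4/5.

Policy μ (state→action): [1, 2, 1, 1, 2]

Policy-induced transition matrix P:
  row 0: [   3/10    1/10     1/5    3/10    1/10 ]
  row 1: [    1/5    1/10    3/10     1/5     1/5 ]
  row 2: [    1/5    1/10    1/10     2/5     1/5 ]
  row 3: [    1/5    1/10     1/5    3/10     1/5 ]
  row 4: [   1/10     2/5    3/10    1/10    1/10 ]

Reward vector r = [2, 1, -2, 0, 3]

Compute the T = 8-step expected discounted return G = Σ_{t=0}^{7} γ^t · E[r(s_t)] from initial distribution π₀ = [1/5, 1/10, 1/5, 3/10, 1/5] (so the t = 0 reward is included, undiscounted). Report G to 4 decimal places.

G = 2.6750

t=0: π = [0.2000, 0.1000, 0.2000, 0.3000, 0.2000], E[r] = 0.7000, γ^t·E[r] = 0.700000, running G = 0.700000
t=1: π = [0.2000, 0.1600, 0.2100, 0.2700, 0.1600], E[r] = 0.6200, γ^t·E[r] = 0.496000, running G = 1.196000
t=2: π = [0.2040, 0.1480, 0.2110, 0.2730, 0.1640], E[r] = 0.6260, γ^t·E[r] = 0.400640, running G = 1.596640
t=3: π = [0.2040, 0.1492, 0.2101, 0.2735, 0.1632], E[r] = 0.6266, γ^t·E[r] = 0.320819, running G = 1.917459
t=4: π = [0.2041, 0.1490, 0.2102, 0.2735, 0.1633], E[r] = 0.6265, γ^t·E[r] = 0.256614, running G = 2.174074
t=5: π = [0.2041, 0.1490, 0.2102, 0.2735, 0.1633], E[r] = 0.6265, γ^t·E[r] = 0.205303, running G = 2.379376
t=6: π = [0.2041, 0.1490, 0.2102, 0.2735, 0.1633], E[r] = 0.6265, γ^t·E[r] = 0.164241, running G = 2.543617
t=7: π = [0.2041, 0.1490, 0.2102, 0.2735, 0.1633], E[r] = 0.6265, γ^t·E[r] = 0.131393, running G = 2.675010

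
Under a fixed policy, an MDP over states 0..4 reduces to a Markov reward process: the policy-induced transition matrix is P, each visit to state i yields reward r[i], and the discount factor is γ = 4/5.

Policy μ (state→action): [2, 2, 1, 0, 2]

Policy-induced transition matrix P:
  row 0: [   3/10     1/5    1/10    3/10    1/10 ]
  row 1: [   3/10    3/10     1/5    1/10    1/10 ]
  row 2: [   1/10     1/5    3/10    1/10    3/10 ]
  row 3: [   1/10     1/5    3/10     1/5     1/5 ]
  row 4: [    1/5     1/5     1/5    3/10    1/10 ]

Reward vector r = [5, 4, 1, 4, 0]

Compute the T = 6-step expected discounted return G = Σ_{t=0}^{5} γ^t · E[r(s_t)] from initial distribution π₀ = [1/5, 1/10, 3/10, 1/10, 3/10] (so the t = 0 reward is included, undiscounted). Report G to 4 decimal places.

G = 9.8125

t=0: π = [0.2000, 0.1000, 0.3000, 0.1000, 0.3000], E[r] = 2.1000, γ^t·E[r] = 2.100000, running G = 2.100000
t=1: π = [0.1900, 0.2100, 0.2200, 0.2100, 0.1700], E[r] = 2.8500, γ^t·E[r] = 2.280000, running G = 4.380000
t=2: π = [0.1970, 0.2210, 0.2240, 0.1930, 0.1650], E[r] = 2.8650, γ^t·E[r] = 1.833600, running G = 6.213600
t=3: π = [0.2001, 0.2221, 0.2220, 0.1917, 0.1641], E[r] = 2.8777, γ^t·E[r] = 1.473382, running G = 7.686982
t=4: π = [0.2009, 0.2222, 0.2214, 0.1920, 0.1636], E[r] = 2.8825, γ^t·E[r] = 1.180668, running G = 8.867650
t=5: π = [0.2010, 0.2222, 0.2213, 0.1921, 0.1635], E[r] = 2.8833, γ^t·E[r] = 0.944807, running G = 9.812457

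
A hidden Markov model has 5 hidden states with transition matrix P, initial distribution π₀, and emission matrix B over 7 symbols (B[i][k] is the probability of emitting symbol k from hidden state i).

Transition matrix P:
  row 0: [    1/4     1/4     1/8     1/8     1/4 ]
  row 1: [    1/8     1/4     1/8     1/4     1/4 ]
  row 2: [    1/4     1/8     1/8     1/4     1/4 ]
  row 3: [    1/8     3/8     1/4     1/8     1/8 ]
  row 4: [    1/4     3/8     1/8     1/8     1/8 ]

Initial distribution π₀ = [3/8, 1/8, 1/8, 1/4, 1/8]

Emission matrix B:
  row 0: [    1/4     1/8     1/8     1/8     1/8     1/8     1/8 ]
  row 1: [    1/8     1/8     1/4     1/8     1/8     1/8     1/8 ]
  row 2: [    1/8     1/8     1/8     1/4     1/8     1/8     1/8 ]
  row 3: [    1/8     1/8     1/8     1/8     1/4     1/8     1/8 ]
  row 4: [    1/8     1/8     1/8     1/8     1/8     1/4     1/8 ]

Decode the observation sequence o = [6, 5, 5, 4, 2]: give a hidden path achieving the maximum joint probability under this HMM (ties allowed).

t=0: δ = [4.688e-02, 1.562e-02, 1.562e-02, 3.125e-02, 1.562e-02]  (obs o_0=6)
t=1: δ = [1.465e-03, 1.465e-03, 9.766e-04, 7.324e-04, 2.930e-03]  ψ = [0, 0, 3, 0, 0]  (obs o_1=5)
t=2: δ = [9.155e-05, 1.373e-04, 4.578e-05, 4.578e-05, 9.155e-05]  ψ = [4, 4, 4, 1, 0]  (obs o_2=5)
t=3: δ = [2.861e-06, 4.292e-06, 2.146e-06, 8.583e-06, 4.292e-06]  ψ = [0, 1, 1, 1, 1]  (obs o_3=4)
t=4: δ = [1.341e-07, 8.047e-07, 2.682e-07, 1.341e-07, 1.341e-07]  ψ = [3, 3, 3, 1, 1]  (obs o_4=2)
backtrack: best end state = 1; path = [0, 4, 1, 3, 1]

path = [0, 4, 1, 3, 1]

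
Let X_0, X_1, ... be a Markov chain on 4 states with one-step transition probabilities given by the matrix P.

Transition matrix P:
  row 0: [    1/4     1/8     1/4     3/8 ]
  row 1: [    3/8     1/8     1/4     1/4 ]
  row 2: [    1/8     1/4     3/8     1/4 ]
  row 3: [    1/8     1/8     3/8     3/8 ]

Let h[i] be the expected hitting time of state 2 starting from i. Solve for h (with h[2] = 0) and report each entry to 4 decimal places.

First-step conditioning: h[2] = 0; for i ≠ 2, h[i] = 1 + Σ_k P[i][k]·h[k].
  h[0] = 1 + 1/4·h[0] + 1/8·h[1] + 3/8·h[3]
  h[1] = 1 + 3/8·h[0] + 1/8·h[1] + 1/4·h[3]
  h[3] = 1 + 1/8·h[0] + 1/8·h[1] + 3/8·h[3]
Solving the 3×3 linear system over states ≠ 2 gives exactly h = [512/151, 520/151, 0, 448/151] (h[2] = 0 is the target).

h = [3.3907, 3.4437, 0.0000, 2.9669]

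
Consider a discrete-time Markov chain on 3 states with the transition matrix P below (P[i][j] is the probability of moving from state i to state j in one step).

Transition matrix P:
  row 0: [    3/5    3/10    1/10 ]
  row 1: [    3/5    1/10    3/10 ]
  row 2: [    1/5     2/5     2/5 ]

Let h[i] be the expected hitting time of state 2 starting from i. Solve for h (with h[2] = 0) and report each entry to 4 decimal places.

First-step conditioning: h[2] = 0; for i ≠ 2, h[i] = 1 + Σ_k P[i][k]·h[k].
  h[0] = 1 + 3/5·h[0] + 3/10·h[1]
  h[1] = 1 + 3/5·h[0] + 1/10·h[1]
Solving the 2×2 linear system over states ≠ 2 gives exactly h = [20/3, 50/9, 0] (h[2] = 0 is the target).

h = [6.6667, 5.5556, 0.0000]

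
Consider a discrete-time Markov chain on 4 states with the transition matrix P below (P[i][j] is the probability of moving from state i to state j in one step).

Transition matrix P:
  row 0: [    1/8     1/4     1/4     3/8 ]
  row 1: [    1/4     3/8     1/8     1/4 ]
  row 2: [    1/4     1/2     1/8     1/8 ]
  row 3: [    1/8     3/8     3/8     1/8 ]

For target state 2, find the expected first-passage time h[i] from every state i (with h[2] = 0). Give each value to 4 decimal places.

h = [4.1159, 4.7536, 0.0000, 3.7681]

First-step conditioning: h[2] = 0; for i ≠ 2, h[i] = 1 + Σ_k P[i][k]·h[k].
  h[0] = 1 + 1/8·h[0] + 1/4·h[1] + 3/8·h[3]
  h[1] = 1 + 1/4·h[0] + 3/8·h[1] + 1/4·h[3]
  h[3] = 1 + 1/8·h[0] + 3/8·h[1] + 1/8·h[3]
Solving the 3×3 linear system over states ≠ 2 gives exactly h = [284/69, 328/69, 0, 260/69] (h[2] = 0 is the target).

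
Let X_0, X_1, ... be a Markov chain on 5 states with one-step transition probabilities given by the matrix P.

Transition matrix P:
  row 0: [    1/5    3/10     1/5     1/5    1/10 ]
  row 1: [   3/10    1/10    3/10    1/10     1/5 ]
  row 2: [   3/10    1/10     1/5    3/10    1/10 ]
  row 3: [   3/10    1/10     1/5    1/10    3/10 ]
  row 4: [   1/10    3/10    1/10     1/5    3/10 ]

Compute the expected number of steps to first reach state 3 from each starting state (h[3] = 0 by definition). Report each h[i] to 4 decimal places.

First-step conditioning: h[3] = 0; for i ≠ 3, h[i] = 1 + Σ_k P[i][k]·h[k].
  h[0] = 1 + 1/5·h[0] + 3/10·h[1] + 1/5·h[2] + 1/10·h[4]
  h[1] = 1 + 3/10·h[0] + 1/10·h[1] + 3/10·h[2] + 1/5·h[4]
  h[2] = 1 + 3/10·h[0] + 1/10·h[1] + 1/5·h[2] + 1/10·h[4]
  h[4] = 1 + 1/10·h[0] + 3/10·h[1] + 1/10·h[2] + 3/10·h[4]
Solving the 4×4 linear system over states ≠ 3 gives exactly h = [9740/1939, 10470/1939, 8620/1939, 0, 9880/1939] (h[3] = 0 is the target).

h = [5.0232, 5.3997, 4.4456, 0.0000, 5.0954]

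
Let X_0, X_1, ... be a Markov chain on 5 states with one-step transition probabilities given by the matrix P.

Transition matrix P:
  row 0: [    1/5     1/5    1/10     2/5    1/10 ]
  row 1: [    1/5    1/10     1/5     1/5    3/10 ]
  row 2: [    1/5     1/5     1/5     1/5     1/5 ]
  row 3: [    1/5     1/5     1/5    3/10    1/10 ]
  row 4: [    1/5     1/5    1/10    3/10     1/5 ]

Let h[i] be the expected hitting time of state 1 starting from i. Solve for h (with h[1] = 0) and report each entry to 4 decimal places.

First-step conditioning: h[1] = 0; for i ≠ 1, h[i] = 1 + Σ_k P[i][k]·h[k].
  h[0] = 1 + 1/5·h[0] + 1/10·h[2] + 2/5·h[3] + 1/10·h[4]
  h[2] = 1 + 1/5·h[0] + 1/5·h[2] + 1/5·h[3] + 1/5·h[4]
  h[3] = 1 + 1/5·h[0] + 1/5·h[2] + 3/10·h[3] + 1/10·h[4]
  h[4] = 1 + 1/5·h[0] + 1/10·h[2] + 3/10·h[3] + 1/5·h[4]
Solving the 4×4 linear system over states ≠ 1 gives exactly h = [5, 0, 5, 5, 5] (h[1] = 0 is the target).

h = [5.0000, 0.0000, 5.0000, 5.0000, 5.0000]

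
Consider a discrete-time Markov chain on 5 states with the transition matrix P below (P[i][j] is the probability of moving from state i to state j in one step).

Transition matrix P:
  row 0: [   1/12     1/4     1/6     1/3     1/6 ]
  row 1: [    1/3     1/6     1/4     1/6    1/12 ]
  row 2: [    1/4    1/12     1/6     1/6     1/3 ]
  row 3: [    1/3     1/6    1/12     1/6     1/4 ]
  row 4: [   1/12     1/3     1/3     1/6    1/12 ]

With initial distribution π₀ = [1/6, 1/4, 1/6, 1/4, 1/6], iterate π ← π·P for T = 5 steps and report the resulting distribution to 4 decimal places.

π = [0.2167, 0.1990, 0.1971, 0.2027, 0.1845]

t=0: π = [0.1667, 0.2500, 0.1667, 0.2500, 0.1667]
t=1: π = [0.2361, 0.1944, 0.1944, 0.1944, 0.1806]
t=2: π = [0.2130, 0.2002, 0.1968, 0.2060, 0.1840]
t=3: π = [0.2177, 0.1987, 0.1969, 0.2022, 0.1846]
t=4: π = [0.2164, 0.1992, 0.1971, 0.2029, 0.1844]
t=5: π = [0.2167, 0.1990, 0.1971, 0.2027, 0.1845]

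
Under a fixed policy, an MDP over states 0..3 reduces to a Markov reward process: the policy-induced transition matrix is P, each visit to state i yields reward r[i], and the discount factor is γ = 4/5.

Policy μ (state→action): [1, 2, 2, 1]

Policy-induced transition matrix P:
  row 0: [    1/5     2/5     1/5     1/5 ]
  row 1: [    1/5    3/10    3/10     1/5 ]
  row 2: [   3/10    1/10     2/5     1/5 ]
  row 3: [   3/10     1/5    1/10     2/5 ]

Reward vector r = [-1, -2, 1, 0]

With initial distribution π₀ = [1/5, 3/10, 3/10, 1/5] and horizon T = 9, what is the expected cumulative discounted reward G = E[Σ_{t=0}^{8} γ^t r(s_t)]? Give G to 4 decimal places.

G = -2.1258

t=0: π = [0.2000, 0.3000, 0.3000, 0.2000], E[r] = -0.5000, γ^t·E[r] = -0.500000, running G = -0.500000
t=1: π = [0.2500, 0.2400, 0.2700, 0.2400], E[r] = -0.4600, γ^t·E[r] = -0.368000, running G = -0.868000
t=2: π = [0.2510, 0.2470, 0.2540, 0.2480], E[r] = -0.4910, γ^t·E[r] = -0.314240, running G = -1.182240
t=3: π = [0.2502, 0.2495, 0.2507, 0.2496], E[r] = -0.4985, γ^t·E[r] = -0.255232, running G = -1.437472
t=4: π = [0.2500, 0.2499, 0.2501, 0.2499], E[r] = -0.4997, γ^t·E[r] = -0.204694, running G = -1.642166
t=5: π = [0.2500, 0.2500, 0.2500, 0.2500], E[r] = -0.4999, γ^t·E[r] = -0.163823, running G = -1.805989
t=6: π = [0.2500, 0.2500, 0.2500, 0.2500], E[r] = -0.5000, γ^t·E[r] = -0.131069, running G = -1.937058
t=7: π = [0.2500, 0.2500, 0.2500, 0.2500], E[r] = -0.5000, γ^t·E[r] = -0.104857, running G = -2.041915
t=8: π = [0.2500, 0.2500, 0.2500, 0.2500], E[r] = -0.5000, γ^t·E[r] = -0.083886, running G = -2.125801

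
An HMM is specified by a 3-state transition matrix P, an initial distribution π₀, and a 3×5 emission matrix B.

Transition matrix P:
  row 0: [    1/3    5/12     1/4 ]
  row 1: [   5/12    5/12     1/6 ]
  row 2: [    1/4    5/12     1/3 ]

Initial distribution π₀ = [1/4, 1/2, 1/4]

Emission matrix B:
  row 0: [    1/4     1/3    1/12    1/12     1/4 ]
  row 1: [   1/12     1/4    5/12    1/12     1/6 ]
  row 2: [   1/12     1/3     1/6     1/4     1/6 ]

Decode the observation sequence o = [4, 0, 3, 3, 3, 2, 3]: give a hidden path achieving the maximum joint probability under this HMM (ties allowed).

path = [1, 0, 2, 2, 2, 1, 2]

t=0: δ = [6.250e-02, 8.333e-02, 4.167e-02]  (obs o_0=4)
t=1: δ = [8.681e-03, 2.894e-03, 1.302e-03]  ψ = [1, 1, 0]  (obs o_1=0)
t=2: δ = [2.411e-04, 3.014e-04, 5.425e-04]  ψ = [0, 0, 0]  (obs o_2=3)
t=3: δ = [1.130e-05, 1.884e-05, 4.521e-05]  ψ = [2, 2, 2]  (obs o_3=3)
t=4: δ = [9.419e-07, 1.570e-06, 3.768e-06]  ψ = [2, 2, 2]  (obs o_4=3)
t=5: δ = [7.849e-08, 6.541e-07, 2.093e-07]  ψ = [2, 2, 2]  (obs o_5=2)
t=6: δ = [2.271e-08, 2.271e-08, 2.725e-08]  ψ = [1, 1, 1]  (obs o_6=3)
backtrack: best end state = 2; path = [1, 0, 2, 2, 2, 1, 2]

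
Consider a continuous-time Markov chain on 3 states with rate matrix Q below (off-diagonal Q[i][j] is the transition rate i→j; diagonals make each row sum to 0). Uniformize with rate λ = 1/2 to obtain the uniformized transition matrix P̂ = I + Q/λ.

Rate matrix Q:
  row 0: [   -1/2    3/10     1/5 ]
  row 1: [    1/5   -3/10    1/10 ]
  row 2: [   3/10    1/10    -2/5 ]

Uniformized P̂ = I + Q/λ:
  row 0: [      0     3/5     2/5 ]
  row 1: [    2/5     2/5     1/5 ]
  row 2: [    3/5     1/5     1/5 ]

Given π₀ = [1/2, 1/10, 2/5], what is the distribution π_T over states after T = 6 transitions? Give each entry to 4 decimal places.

π = [0.3248, 0.4110, 0.2642]

t=0: π = [0.5000, 0.1000, 0.4000]
t=1: π = [0.2800, 0.4200, 0.3000]
t=2: π = [0.3480, 0.3960, 0.2560]
t=3: π = [0.3120, 0.4184, 0.2696]
t=4: π = [0.3291, 0.4085, 0.2624]
t=5: π = [0.3208, 0.4133, 0.2658]
t=6: π = [0.3248, 0.4110, 0.2642]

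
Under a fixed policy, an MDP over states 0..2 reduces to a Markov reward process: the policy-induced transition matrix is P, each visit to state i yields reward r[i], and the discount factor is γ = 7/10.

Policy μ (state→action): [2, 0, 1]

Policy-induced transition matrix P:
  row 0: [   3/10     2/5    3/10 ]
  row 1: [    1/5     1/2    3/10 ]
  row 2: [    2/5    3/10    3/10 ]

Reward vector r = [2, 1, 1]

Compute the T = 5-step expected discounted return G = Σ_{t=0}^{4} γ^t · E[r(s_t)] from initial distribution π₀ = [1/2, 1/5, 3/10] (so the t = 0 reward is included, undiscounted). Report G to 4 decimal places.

t=0: π = [0.5000, 0.2000, 0.3000], E[r] = 1.5000, γ^t·E[r] = 1.500000, running G = 1.500000
t=1: π = [0.3100, 0.3900, 0.3000], E[r] = 1.3100, γ^t·E[r] = 0.917000, running G = 2.417000
t=2: π = [0.2910, 0.4090, 0.3000], E[r] = 1.2910, γ^t·E[r] = 0.632590, running G = 3.049590
t=3: π = [0.2891, 0.4109, 0.3000], E[r] = 1.2891, γ^t·E[r] = 0.442161, running G = 3.491751
t=4: π = [0.2889, 0.4111, 0.3000], E[r] = 1.2889, γ^t·E[r] = 0.309467, running G = 3.801219

G = 3.8012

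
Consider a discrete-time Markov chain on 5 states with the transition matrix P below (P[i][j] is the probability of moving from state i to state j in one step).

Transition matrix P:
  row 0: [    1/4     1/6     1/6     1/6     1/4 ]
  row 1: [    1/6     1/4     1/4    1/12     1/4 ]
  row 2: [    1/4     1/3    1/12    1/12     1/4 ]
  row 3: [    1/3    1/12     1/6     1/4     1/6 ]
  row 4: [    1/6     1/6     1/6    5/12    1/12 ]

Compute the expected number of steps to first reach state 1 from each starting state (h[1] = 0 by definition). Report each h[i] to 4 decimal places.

First-step conditioning: h[1] = 0; for i ≠ 1, h[i] = 1 + Σ_k P[i][k]·h[k].
  h[0] = 1 + 1/4·h[0] + 1/6·h[2] + 1/6·h[3] + 1/4·h[4]
  h[2] = 1 + 1/4·h[0] + 1/12·h[2] + 1/12·h[3] + 1/4·h[4]
  h[3] = 1 + 1/3·h[0] + 1/6·h[2] + 1/4·h[3] + 1/6·h[4]
  h[4] = 1 + 1/6·h[0] + 1/6·h[2] + 5/12·h[3] + 1/12·h[4]
Solving the 4×4 linear system over states ≠ 1 gives exactly h = [8164/1419, 0, 2284/473, 2964/473, 8320/1419] (h[1] = 0 is the target).

h = [5.7533, 0.0000, 4.8288, 6.2664, 5.8633]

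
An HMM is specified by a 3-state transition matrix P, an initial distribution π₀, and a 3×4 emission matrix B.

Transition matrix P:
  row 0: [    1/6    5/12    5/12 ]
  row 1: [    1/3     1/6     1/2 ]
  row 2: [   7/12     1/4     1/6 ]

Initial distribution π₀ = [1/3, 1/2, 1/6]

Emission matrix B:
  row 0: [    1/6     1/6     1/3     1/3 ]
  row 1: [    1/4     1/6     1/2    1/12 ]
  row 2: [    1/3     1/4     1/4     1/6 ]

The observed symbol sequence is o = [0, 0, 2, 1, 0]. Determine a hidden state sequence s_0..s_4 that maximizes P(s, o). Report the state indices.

path = [1, 2, 0, 1, 2]

t=0: δ = [5.556e-02, 1.250e-01, 5.556e-02]  (obs o_0=0)
t=1: δ = [6.944e-03, 5.787e-03, 2.083e-02]  ψ = [1, 0, 1]  (obs o_1=0)
t=2: δ = [4.051e-03, 2.604e-03, 8.681e-04]  ψ = [2, 2, 2]  (obs o_2=2)
t=3: δ = [1.447e-04, 2.813e-04, 4.220e-04]  ψ = [1, 0, 0]  (obs o_3=1)
t=4: δ = [4.103e-05, 2.637e-05, 4.689e-05]  ψ = [2, 2, 1]  (obs o_4=0)
backtrack: best end state = 2; path = [1, 2, 0, 1, 2]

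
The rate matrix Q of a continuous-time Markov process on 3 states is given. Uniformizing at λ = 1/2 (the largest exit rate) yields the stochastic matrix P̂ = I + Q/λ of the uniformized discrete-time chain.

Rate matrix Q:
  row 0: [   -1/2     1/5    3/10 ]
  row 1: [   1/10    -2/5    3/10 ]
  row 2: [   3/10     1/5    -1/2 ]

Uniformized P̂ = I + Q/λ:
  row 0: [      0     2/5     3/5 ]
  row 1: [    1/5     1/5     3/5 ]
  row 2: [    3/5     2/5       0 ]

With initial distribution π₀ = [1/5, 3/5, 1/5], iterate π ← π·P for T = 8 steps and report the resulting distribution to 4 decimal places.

π = [0.2946, 0.3333, 0.3721]

t=0: π = [0.2000, 0.6000, 0.2000]
t=1: π = [0.2400, 0.2800, 0.4800]
t=2: π = [0.3440, 0.3440, 0.3120]
t=3: π = [0.2560, 0.3312, 0.4128]
t=4: π = [0.3139, 0.3338, 0.3523]
t=5: π = [0.2781, 0.3332, 0.3886]
t=6: π = [0.2998, 0.3334, 0.3668]
t=7: π = [0.2868, 0.3333, 0.3799]
t=8: π = [0.2946, 0.3333, 0.3721]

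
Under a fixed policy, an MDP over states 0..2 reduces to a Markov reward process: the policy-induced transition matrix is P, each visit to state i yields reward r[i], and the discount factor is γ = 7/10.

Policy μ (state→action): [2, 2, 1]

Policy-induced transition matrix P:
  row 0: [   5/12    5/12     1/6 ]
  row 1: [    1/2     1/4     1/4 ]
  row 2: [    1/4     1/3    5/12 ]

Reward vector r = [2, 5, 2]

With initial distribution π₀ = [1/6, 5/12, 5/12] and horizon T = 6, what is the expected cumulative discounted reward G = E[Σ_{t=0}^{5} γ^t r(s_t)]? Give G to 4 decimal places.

t=0: π = [0.1667, 0.4167, 0.4167], E[r] = 3.2500, γ^t·E[r] = 3.250000, running G = 3.250000
t=1: π = [0.3819, 0.3125, 0.3056], E[r] = 2.9375, γ^t·E[r] = 2.056250, running G = 5.306250
t=2: π = [0.3918, 0.3391, 0.2691], E[r] = 3.0174, γ^t·E[r] = 1.478507, running G = 6.784757
t=3: π = [0.4001, 0.3377, 0.2622], E[r] = 3.0132, γ^t·E[r] = 1.033516, running G = 7.818273
t=4: π = [0.4011, 0.3385, 0.2604], E[r] = 3.0156, γ^t·E[r] = 0.724043, running G = 8.542316
t=5: π = [0.4015, 0.3385, 0.2600], E[r] = 3.0156, γ^t·E[r] = 0.506839, running G = 9.049155

G = 9.0492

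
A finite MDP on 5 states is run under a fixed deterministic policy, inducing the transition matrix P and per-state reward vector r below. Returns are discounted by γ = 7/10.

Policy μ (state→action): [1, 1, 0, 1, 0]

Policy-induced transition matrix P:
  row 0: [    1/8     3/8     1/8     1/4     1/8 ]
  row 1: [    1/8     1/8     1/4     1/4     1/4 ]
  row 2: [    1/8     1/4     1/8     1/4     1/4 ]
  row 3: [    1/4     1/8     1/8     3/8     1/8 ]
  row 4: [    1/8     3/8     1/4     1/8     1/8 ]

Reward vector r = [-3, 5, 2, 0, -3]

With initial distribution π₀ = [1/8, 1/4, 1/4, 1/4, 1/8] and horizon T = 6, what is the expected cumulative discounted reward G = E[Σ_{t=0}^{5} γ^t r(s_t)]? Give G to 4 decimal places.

t=0: π = [0.1250, 0.2500, 0.2500, 0.2500, 0.1250], E[r] = 1.0000, γ^t·E[r] = 1.000000, running G = 1.000000
t=1: π = [0.1563, 0.2188, 0.1719, 0.2656, 0.1875], E[r] = 0.4063, γ^t·E[r] = 0.284375, running G = 1.284375
t=2: π = [0.1582, 0.2324, 0.1758, 0.2598, 0.1738], E[r] = 0.5176, γ^t·E[r] = 0.253613, running G = 1.537988
t=3: π = [0.1575, 0.2300, 0.1758, 0.2607, 0.1760], E[r] = 0.5010, γ^t·E[r] = 0.171835, running G = 1.709823
t=4: π = [0.1576, 0.2303, 0.1758, 0.2606, 0.1757], E[r] = 0.5033, γ^t·E[r] = 0.120841, running G = 1.830665
t=5: π = [0.1576, 0.2303, 0.1758, 0.2606, 0.1758], E[r] = 0.5030, γ^t·E[r] = 0.084538, running G = 1.915203

G = 1.9152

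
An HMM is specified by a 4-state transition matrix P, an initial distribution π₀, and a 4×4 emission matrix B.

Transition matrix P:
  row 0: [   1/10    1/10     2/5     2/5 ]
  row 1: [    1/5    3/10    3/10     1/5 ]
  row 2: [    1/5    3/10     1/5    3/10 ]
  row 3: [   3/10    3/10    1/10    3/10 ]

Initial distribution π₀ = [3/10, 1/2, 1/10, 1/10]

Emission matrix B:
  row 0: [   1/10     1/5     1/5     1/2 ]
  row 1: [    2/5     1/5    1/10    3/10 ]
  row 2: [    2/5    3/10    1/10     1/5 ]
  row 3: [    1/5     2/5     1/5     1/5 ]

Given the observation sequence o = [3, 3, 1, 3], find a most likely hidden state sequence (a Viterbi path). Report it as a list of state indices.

path = [1, 0, 3, 0]

t=0: δ = [1.500e-01, 1.500e-01, 2.000e-02, 2.000e-02]  (obs o_0=3)
t=1: δ = [1.500e-02, 1.350e-02, 1.200e-02, 1.200e-02]  ψ = [1, 1, 0, 0]  (obs o_1=3)
t=2: δ = [7.200e-04, 8.100e-04, 1.800e-03, 2.400e-03]  ψ = [3, 1, 0, 0]  (obs o_2=1)
t=3: δ = [3.600e-04, 2.160e-04, 7.200e-05, 1.440e-04]  ψ = [3, 3, 2, 3]  (obs o_3=3)
backtrack: best end state = 0; path = [1, 0, 3, 0]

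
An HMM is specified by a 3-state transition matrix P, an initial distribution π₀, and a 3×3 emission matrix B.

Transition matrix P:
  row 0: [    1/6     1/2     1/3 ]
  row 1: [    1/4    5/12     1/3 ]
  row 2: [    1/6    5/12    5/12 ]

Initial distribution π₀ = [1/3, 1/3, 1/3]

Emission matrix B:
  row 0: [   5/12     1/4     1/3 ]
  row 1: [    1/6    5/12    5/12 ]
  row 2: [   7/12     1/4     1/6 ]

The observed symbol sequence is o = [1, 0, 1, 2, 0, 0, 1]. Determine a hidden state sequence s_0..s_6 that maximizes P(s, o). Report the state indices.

path = [1, 2, 1, 1, 2, 2, 1]

t=0: δ = [8.333e-02, 1.389e-01, 8.333e-02]  (obs o_0=1)
t=1: δ = [1.447e-02, 9.645e-03, 2.701e-02]  ψ = [1, 1, 1]  (obs o_1=0)
t=2: δ = [1.125e-03, 4.689e-03, 2.813e-03]  ψ = [2, 2, 2]  (obs o_2=1)
t=3: δ = [3.907e-04, 8.140e-04, 2.605e-04]  ψ = [1, 1, 1]  (obs o_3=2)
t=4: δ = [8.479e-05, 5.653e-05, 1.583e-04]  ψ = [1, 1, 1]  (obs o_4=0)
t=5: δ = [1.099e-05, 1.099e-05, 3.847e-05]  ψ = [2, 2, 2]  (obs o_5=0)
t=6: δ = [1.603e-06, 6.679e-06, 4.007e-06]  ψ = [2, 2, 2]  (obs o_6=1)
backtrack: best end state = 1; path = [1, 2, 1, 1, 2, 2, 1]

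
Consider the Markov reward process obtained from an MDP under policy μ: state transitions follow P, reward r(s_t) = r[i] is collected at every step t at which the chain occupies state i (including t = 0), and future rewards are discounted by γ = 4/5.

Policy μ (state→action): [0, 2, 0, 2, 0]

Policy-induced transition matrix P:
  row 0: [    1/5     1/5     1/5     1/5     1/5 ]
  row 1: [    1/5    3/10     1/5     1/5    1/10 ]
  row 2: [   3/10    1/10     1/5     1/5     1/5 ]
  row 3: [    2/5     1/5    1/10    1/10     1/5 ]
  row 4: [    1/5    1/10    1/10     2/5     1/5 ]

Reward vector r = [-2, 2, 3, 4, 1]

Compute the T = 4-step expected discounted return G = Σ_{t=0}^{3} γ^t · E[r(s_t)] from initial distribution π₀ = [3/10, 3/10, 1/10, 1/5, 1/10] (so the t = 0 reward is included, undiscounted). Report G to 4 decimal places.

G = 3.9081

t=0: π = [0.3000, 0.3000, 0.1000, 0.2000, 0.1000], E[r] = 1.2000, γ^t·E[r] = 1.200000, running G = 1.200000
t=1: π = [0.2500, 0.2100, 0.1700, 0.2000, 0.1700], E[r] = 1.4000, γ^t·E[r] = 1.120000, running G = 2.320000
t=2: π = [0.2570, 0.1870, 0.1630, 0.2140, 0.1790], E[r] = 1.3840, γ^t·E[r] = 0.885760, running G = 3.205760
t=3: π = [0.2591, 0.1845, 0.1607, 0.2144, 0.1813], E[r] = 1.3718, γ^t·E[r] = 0.702362, running G = 3.908122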